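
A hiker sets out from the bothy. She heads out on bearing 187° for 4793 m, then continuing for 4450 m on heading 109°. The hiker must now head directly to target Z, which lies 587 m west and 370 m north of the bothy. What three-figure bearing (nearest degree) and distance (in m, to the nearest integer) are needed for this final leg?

327°, 7808 m

Leg 1 (187°, 4793 m): east 4793 sin 187° = -584.12, north 4793 cos 187° = -4757.27
Leg 2 (109°, 4450 m): east 4450 sin 109° = 4207.56, north 4450 cos 109° = -1448.78
Current position: (3623.44, -6206.05). Target: (-587, 370). Remaining: Δeast = -4210.44, Δnorth = 6576.05.
Bearing = atan2(-4210.44, 6576.05) mod 360° = 327.37°; distance = √((-4210.44)² + (6576.05)²) = 7808.473 m.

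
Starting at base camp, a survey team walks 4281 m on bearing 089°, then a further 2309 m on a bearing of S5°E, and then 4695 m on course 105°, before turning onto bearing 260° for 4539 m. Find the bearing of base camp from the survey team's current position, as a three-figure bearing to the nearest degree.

Leg 1 (089°, 4281 m): east 4281 sin 89° = 4280.35, north 4281 cos 89° = 74.71
Leg 2 (S5°E, 2309 m): east 2309 sin 175° = 201.24, north 2309 cos 175° = -2300.21
Leg 3 (105°, 4695 m): east 4695 sin 105° = 4535.02, north 4695 cos 105° = -1215.16
Leg 4 (260°, 4539 m): east 4539 sin 260° = -4470.04, north 4539 cos 260° = -788.19
Net displacement: 4546.57 east, -4228.84 north. Direction back to start is (-4546.57, 4228.84): bearing = atan2(-4546.57, 4228.84) mod 360° = 312.93° ≈ 313°.

313°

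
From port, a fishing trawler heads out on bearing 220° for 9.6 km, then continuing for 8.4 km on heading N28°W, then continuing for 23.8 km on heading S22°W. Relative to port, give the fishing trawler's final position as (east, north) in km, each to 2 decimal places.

Leg 1 (220°, 9.6 km): east 9.6 sin 220° = -6.17, north 9.6 cos 220° = -7.35
Leg 2 (N28°W, 8.4 km): east 8.4 sin 332° = -3.94, north 8.4 cos 332° = 7.42
Leg 3 (S22°W, 23.8 km): east 23.8 sin 202° = -8.92, north 23.8 cos 202° = -22.07
Summing: -19.03 km east, -22.00 km north → (-19.03, -22.00).

(-19.03, -22.00)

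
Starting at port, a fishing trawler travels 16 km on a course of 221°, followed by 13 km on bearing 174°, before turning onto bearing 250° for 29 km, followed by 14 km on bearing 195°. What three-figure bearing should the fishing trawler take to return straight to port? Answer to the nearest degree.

040°

Leg 1 (221°, 16 km): east 16 sin 221° = -10.50, north 16 cos 221° = -12.08
Leg 2 (174°, 13 km): east 13 sin 174° = 1.36, north 13 cos 174° = -12.93
Leg 3 (250°, 29 km): east 29 sin 250° = -27.25, north 29 cos 250° = -9.92
Leg 4 (195°, 14 km): east 14 sin 195° = -3.62, north 14 cos 195° = -13.52
Net displacement: -40.01 east, -48.45 north. Direction back to start is (40.01, 48.45): bearing = atan2(40.01, 48.45) mod 360° = 39.55° ≈ 040°.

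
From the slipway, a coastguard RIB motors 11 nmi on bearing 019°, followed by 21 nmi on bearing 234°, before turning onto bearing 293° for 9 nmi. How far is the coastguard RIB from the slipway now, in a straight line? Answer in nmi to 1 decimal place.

21.7 nmi

Leg 1 (019°, 11 nmi): east 11 sin 19° = 3.58, north 11 cos 19° = 10.40
Leg 2 (234°, 21 nmi): east 21 sin 234° = -16.99, north 21 cos 234° = -12.34
Leg 3 (293°, 9 nmi): east 9 sin 293° = -8.28, north 9 cos 293° = 3.52
Net: -21.69 east, 1.57 north. Distance = √((-21.69)² + (1.57)²) = 21.750 nmi.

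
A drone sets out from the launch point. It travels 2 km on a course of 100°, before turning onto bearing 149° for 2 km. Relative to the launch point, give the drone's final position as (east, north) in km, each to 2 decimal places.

Leg 1 (100°, 2 km): east 2 sin 100° = 1.97, north 2 cos 100° = -0.35
Leg 2 (149°, 2 km): east 2 sin 149° = 1.03, north 2 cos 149° = -1.71
Summing: 3.00 km east, -2.06 km north → (3.00, -2.06).

(3.00, -2.06)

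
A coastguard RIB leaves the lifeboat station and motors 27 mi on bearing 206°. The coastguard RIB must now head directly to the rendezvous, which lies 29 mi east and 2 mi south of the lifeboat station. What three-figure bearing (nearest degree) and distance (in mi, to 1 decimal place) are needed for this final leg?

061°, 46.5 mi

Leg 1 (206°, 27 mi): east 27 sin 206° = -11.84, north 27 cos 206° = -24.27
Current position: (-11.84, -24.27). Target: (29, -2). Remaining: Δeast = 40.84, Δnorth = 22.27.
Bearing = atan2(40.84, 22.27) mod 360° = 61.40°; distance = √((40.84)² + (22.27)²) = 46.513 mi.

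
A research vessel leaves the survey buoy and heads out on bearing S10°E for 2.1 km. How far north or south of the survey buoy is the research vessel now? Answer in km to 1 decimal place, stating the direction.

Leg 1 (S10°E, 2.1 km): east 2.1 sin 170° = 0.36, north 2.1 cos 170° = -2.07
Net north component: -2.07 km.

2.1 km south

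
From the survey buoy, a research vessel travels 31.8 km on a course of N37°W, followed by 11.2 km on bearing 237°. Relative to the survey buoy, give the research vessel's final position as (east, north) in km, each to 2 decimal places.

Leg 1 (N37°W, 31.8 km): east 31.8 sin 323° = -19.14, north 31.8 cos 323° = 25.40
Leg 2 (237°, 11.2 km): east 11.2 sin 237° = -9.39, north 11.2 cos 237° = -6.10
Summing: -28.53 km east, 19.30 km north → (-28.53, 19.30).

(-28.53, 19.30)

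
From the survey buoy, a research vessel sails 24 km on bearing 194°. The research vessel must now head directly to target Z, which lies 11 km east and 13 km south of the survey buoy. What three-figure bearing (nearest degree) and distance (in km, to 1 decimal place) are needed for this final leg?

059°, 19.7 km

Leg 1 (194°, 24 km): east 24 sin 194° = -5.81, north 24 cos 194° = -23.29
Current position: (-5.81, -23.29). Target: (11, -13). Remaining: Δeast = 16.81, Δnorth = 10.29.
Bearing = atan2(16.81, 10.29) mod 360° = 58.53°; distance = √((16.81)² + (10.29)²) = 19.705 km.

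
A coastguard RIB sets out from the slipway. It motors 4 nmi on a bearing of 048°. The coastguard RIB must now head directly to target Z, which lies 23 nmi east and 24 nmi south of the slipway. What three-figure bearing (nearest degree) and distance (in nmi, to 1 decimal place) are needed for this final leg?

Leg 1 (048°, 4 nmi): east 4 sin 48° = 2.97, north 4 cos 48° = 2.68
Current position: (2.97, 2.68). Target: (23, -24). Remaining: Δeast = 20.03, Δnorth = -26.68.
Bearing = atan2(20.03, -26.68) mod 360° = 143.10°; distance = √((20.03)² + (-26.68)²) = 33.358 nmi.

143°, 33.4 nmi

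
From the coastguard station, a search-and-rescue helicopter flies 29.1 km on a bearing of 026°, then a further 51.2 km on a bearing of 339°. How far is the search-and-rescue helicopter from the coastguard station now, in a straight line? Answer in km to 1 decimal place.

Leg 1 (026°, 29.1 km): east 29.1 sin 26° = 12.76, north 29.1 cos 26° = 26.15
Leg 2 (339°, 51.2 km): east 51.2 sin 339° = -18.35, north 51.2 cos 339° = 47.80
Net: -5.59 east, 73.95 north. Distance = √((-5.59)² + (73.95)²) = 74.165 km.

74.2 km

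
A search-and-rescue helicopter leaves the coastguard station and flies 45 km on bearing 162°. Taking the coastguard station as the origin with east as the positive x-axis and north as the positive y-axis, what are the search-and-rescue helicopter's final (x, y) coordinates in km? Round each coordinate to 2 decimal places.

(13.91, -42.80)

Leg 1 (162°, 45 km): east 45 sin 162° = 13.91, north 45 cos 162° = -42.80
Summing: 13.91 km east, -42.80 km north → (13.91, -42.80).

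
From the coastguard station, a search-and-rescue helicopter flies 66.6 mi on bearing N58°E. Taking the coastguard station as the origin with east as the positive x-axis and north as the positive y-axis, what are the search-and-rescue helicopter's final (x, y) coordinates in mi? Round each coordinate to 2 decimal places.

Leg 1 (N58°E, 66.6 mi): east 66.6 sin 58° = 56.48, north 66.6 cos 58° = 35.29
Summing: 56.48 mi east, 35.29 mi north → (56.48, 35.29).

(56.48, 35.29)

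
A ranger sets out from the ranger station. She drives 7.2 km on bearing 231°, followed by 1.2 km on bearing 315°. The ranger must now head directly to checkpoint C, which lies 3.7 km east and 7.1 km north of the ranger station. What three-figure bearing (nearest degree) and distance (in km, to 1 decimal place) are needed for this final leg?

043°, 14.8 km

Leg 1 (231°, 7.2 km): east 7.2 sin 231° = -5.60, north 7.2 cos 231° = -4.53
Leg 2 (315°, 1.2 km): east 1.2 sin 315° = -0.85, north 1.2 cos 315° = 0.85
Current position: (-6.44, -3.68). Target: (3.7, 7.1). Remaining: Δeast = 10.14, Δnorth = 10.78.
Bearing = atan2(10.14, 10.78) mod 360° = 43.25°; distance = √((10.14)² + (10.78)²) = 14.804 km.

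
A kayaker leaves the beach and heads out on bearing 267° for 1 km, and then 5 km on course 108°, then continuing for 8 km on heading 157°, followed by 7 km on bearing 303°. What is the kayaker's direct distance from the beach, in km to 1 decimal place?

Leg 1 (267°, 1 km): east 1 sin 267° = -1.00, north 1 cos 267° = -0.05
Leg 2 (108°, 5 km): east 5 sin 108° = 4.76, north 5 cos 108° = -1.55
Leg 3 (157°, 8 km): east 8 sin 157° = 3.13, north 8 cos 157° = -7.36
Leg 4 (303°, 7 km): east 7 sin 303° = -5.87, north 7 cos 303° = 3.81
Net: 1.01 east, -5.15 north. Distance = √((1.01)² + (-5.15)²) = 5.247 km.

5.2 km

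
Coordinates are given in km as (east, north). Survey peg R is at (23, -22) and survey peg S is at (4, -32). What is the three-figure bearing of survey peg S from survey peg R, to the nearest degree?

242°

Δeast = 4 − 23 = -19.00; Δnorth = -32 − -22 = -10.00.
Bearing = atan2(Δeast, Δnorth) mod 360° = 242.24° ≈ 242°.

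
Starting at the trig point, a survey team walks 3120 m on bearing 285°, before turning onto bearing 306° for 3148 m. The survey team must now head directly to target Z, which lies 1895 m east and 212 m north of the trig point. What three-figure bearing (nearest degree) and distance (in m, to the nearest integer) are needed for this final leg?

Leg 1 (285°, 3120 m): east 3120 sin 285° = -3013.69, north 3120 cos 285° = 807.52
Leg 2 (306°, 3148 m): east 3148 sin 306° = -2546.79, north 3148 cos 306° = 1850.35
Current position: (-5560.47, 2657.86). Target: (1895, 212). Remaining: Δeast = 7455.47, Δnorth = -2445.86.
Bearing = atan2(7455.47, -2445.86) mod 360° = 108.16°; distance = √((7455.47)² + (-2445.86)²) = 7846.422 m.

108°, 7846 m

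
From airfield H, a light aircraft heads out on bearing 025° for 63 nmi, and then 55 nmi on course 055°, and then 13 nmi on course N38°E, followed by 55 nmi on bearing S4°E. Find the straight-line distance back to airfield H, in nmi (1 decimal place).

94.4 nmi

Leg 1 (025°, 63 nmi): east 63 sin 25° = 26.62, north 63 cos 25° = 57.10
Leg 2 (055°, 55 nmi): east 55 sin 55° = 45.05, north 55 cos 55° = 31.55
Leg 3 (N38°E, 13 nmi): east 13 sin 38° = 8.00, north 13 cos 38° = 10.24
Leg 4 (S4°E, 55 nmi): east 55 sin 176° = 3.84, north 55 cos 176° = -54.87
Net: 83.52 east, 44.02 north. Distance = √((83.52)² + (44.02)²) = 94.410 nmi.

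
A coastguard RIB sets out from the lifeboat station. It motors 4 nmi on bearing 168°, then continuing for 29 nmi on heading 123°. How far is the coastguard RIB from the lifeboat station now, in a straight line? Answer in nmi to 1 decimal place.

Leg 1 (168°, 4 nmi): east 4 sin 168° = 0.83, north 4 cos 168° = -3.91
Leg 2 (123°, 29 nmi): east 29 sin 123° = 24.32, north 29 cos 123° = -15.79
Net: 25.15 east, -19.71 north. Distance = √((25.15)² + (-19.71)²) = 31.954 nmi.

32.0 nmi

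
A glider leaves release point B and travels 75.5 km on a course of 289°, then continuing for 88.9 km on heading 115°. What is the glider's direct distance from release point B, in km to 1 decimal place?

15.9 km

Leg 1 (289°, 75.5 km): east 75.5 sin 289° = -71.39, north 75.5 cos 289° = 24.58
Leg 2 (115°, 88.9 km): east 88.9 sin 115° = 80.57, north 88.9 cos 115° = -37.57
Net: 9.18 east, -12.99 north. Distance = √((9.18)² + (-12.99)²) = 15.909 km.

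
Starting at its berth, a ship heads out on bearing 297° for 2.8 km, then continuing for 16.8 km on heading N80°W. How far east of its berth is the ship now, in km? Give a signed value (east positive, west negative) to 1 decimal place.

-19.0 km

Leg 1 (297°, 2.8 km): east 2.8 sin 297° = -2.49, north 2.8 cos 297° = 1.27
Leg 2 (N80°W, 16.8 km): east 16.8 sin 280° = -16.54, north 16.8 cos 280° = 2.92
Net east component: -19.04 km.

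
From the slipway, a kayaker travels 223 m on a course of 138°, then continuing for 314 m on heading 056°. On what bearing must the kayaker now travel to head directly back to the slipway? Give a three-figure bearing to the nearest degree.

Leg 1 (138°, 223 m): east 223 sin 138° = 149.22, north 223 cos 138° = -165.72
Leg 2 (056°, 314 m): east 314 sin 56° = 260.32, north 314 cos 56° = 175.59
Net displacement: 409.53 east, 9.87 north. Direction back to start is (-409.53, -9.87): bearing = atan2(-409.53, -9.87) mod 360° = 268.62° ≈ 269°.

269°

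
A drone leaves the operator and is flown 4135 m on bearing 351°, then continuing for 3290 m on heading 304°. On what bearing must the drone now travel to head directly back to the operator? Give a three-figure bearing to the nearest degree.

Leg 1 (351°, 4135 m): east 4135 sin 351° = -646.86, north 4135 cos 351° = 4084.09
Leg 2 (304°, 3290 m): east 3290 sin 304° = -2727.53, north 3290 cos 304° = 1839.74
Net displacement: -3374.39 east, 5923.84 north. Direction back to start is (3374.39, -5923.84): bearing = atan2(3374.39, -5923.84) mod 360° = 150.33° ≈ 150°.

150°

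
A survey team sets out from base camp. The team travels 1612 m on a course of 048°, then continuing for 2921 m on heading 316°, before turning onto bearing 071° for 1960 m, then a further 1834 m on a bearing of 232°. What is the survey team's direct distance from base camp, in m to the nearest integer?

2722 m

Leg 1 (048°, 1612 m): east 1612 sin 48° = 1197.95, north 1612 cos 48° = 1078.64
Leg 2 (316°, 2921 m): east 2921 sin 316° = -2029.10, north 2921 cos 316° = 2101.19
Leg 3 (071°, 1960 m): east 1960 sin 71° = 1853.22, north 1960 cos 71° = 638.11
Leg 4 (232°, 1834 m): east 1834 sin 232° = -1445.21, north 1834 cos 232° = -1129.12
Net: -423.14 east, 2688.82 north. Distance = √((-423.14)² + (2688.82)²) = 2721.912 m.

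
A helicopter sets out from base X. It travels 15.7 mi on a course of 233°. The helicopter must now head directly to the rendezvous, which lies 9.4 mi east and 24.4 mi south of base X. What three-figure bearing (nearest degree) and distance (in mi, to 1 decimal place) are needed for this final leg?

124°, 26.5 mi

Leg 1 (233°, 15.7 mi): east 15.7 sin 233° = -12.54, north 15.7 cos 233° = -9.45
Current position: (-12.54, -9.45). Target: (9.4, -24.4). Remaining: Δeast = 21.94, Δnorth = -14.95.
Bearing = atan2(21.94, -14.95) mod 360° = 124.28°; distance = √((21.94)² + (-14.95)²) = 26.549 mi.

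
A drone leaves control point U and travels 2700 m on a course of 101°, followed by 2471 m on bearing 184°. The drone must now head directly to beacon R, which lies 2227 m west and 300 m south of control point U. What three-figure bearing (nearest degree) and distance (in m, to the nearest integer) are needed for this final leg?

300°, 5415 m

Leg 1 (101°, 2700 m): east 2700 sin 101° = 2650.39, north 2700 cos 101° = -515.18
Leg 2 (184°, 2471 m): east 2471 sin 184° = -172.37, north 2471 cos 184° = -2464.98
Current position: (2478.03, -2980.17). Target: (-2227, -300). Remaining: Δeast = -4705.03, Δnorth = 2680.17.
Bearing = atan2(-4705.03, 2680.17) mod 360° = 299.67°; distance = √((-4705.03)² + (2680.17)²) = 5414.845 m.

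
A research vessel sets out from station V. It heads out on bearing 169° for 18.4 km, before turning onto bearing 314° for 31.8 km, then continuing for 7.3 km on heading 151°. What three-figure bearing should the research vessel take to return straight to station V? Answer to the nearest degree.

082°

Leg 1 (169°, 18.4 km): east 18.4 sin 169° = 3.51, north 18.4 cos 169° = -18.06
Leg 2 (314°, 31.8 km): east 31.8 sin 314° = -22.88, north 31.8 cos 314° = 22.09
Leg 3 (151°, 7.3 km): east 7.3 sin 151° = 3.54, north 7.3 cos 151° = -6.38
Net displacement: -15.83 east, -2.36 north. Direction back to start is (15.83, 2.36): bearing = atan2(15.83, 2.36) mod 360° = 81.53° ≈ 082°.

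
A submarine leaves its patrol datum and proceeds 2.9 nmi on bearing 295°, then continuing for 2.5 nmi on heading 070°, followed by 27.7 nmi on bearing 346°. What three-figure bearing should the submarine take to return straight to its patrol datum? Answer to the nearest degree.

166°

Leg 1 (295°, 2.9 nmi): east 2.9 sin 295° = -2.63, north 2.9 cos 295° = 1.23
Leg 2 (070°, 2.5 nmi): east 2.5 sin 70° = 2.35, north 2.5 cos 70° = 0.86
Leg 3 (346°, 27.7 nmi): east 27.7 sin 346° = -6.70, north 27.7 cos 346° = 26.88
Net displacement: -6.98 east, 28.96 north. Direction back to start is (6.98, -28.96): bearing = atan2(6.98, -28.96) mod 360° = 166.45° ≈ 166°.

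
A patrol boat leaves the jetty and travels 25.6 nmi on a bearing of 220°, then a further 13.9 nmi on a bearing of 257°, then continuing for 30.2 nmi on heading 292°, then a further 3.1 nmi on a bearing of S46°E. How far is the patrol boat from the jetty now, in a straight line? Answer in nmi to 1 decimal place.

Leg 1 (220°, 25.6 nmi): east 25.6 sin 220° = -16.46, north 25.6 cos 220° = -19.61
Leg 2 (257°, 13.9 nmi): east 13.9 sin 257° = -13.54, north 13.9 cos 257° = -3.13
Leg 3 (292°, 30.2 nmi): east 30.2 sin 292° = -28.00, north 30.2 cos 292° = 11.31
Leg 4 (S46°E, 3.1 nmi): east 3.1 sin 134° = 2.23, north 3.1 cos 134° = -2.15
Net: -55.77 east, -13.58 north. Distance = √((-55.77)² + (-13.58)²) = 57.399 nmi.

57.4 nmi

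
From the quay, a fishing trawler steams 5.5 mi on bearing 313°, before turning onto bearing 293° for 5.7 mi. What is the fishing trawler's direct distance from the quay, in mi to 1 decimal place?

11.0 mi

Leg 1 (313°, 5.5 mi): east 5.5 sin 313° = -4.02, north 5.5 cos 313° = 3.75
Leg 2 (293°, 5.7 mi): east 5.7 sin 293° = -5.25, north 5.7 cos 293° = 2.23
Net: -9.27 east, 5.98 north. Distance = √((-9.27)² + (5.98)²) = 11.030 mi.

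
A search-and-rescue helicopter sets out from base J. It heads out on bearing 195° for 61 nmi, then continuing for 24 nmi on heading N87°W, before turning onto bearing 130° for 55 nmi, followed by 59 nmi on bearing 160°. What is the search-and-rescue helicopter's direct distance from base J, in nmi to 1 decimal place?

Leg 1 (195°, 61 nmi): east 61 sin 195° = -15.79, north 61 cos 195° = -58.92
Leg 2 (N87°W, 24 nmi): east 24 sin 273° = -23.97, north 24 cos 273° = 1.26
Leg 3 (130°, 55 nmi): east 55 sin 130° = 42.13, north 55 cos 130° = -35.35
Leg 4 (160°, 59 nmi): east 59 sin 160° = 20.18, north 59 cos 160° = -55.44
Net: 22.56 east, -148.46 north. Distance = √((22.56)² + (-148.46)²) = 150.164 nmi.

150.2 nmi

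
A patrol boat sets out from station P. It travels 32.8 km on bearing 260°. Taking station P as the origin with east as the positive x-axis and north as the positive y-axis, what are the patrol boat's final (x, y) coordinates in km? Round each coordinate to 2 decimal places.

Leg 1 (260°, 32.8 km): east 32.8 sin 260° = -32.30, north 32.8 cos 260° = -5.70
Summing: -32.30 km east, -5.70 km north → (-32.30, -5.70).

(-32.30, -5.70)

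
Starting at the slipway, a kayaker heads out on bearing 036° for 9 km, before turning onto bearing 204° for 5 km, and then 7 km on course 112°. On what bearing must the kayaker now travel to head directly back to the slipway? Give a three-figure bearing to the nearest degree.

Leg 1 (036°, 9 km): east 9 sin 36° = 5.29, north 9 cos 36° = 7.28
Leg 2 (204°, 5 km): east 5 sin 204° = -2.03, north 5 cos 204° = -4.57
Leg 3 (112°, 7 km): east 7 sin 112° = 6.49, north 7 cos 112° = -2.62
Net displacement: 9.75 east, 0.09 north. Direction back to start is (-9.75, -0.09): bearing = atan2(-9.75, -0.09) mod 360° = 269.46° ≈ 269°.

269°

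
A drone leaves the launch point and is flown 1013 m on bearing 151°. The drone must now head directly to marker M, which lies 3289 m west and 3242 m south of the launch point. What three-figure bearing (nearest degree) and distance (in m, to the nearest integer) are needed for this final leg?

Leg 1 (151°, 1013 m): east 1013 sin 151° = 491.11, north 1013 cos 151° = -885.99
Current position: (491.11, -885.99). Target: (-3289, -3242). Remaining: Δeast = -3780.11, Δnorth = -2356.01.
Bearing = atan2(-3780.11, -2356.01) mod 360° = 238.07°; distance = √((-3780.11)² + (-2356.01)²) = 4454.215 m.

238°, 4454 m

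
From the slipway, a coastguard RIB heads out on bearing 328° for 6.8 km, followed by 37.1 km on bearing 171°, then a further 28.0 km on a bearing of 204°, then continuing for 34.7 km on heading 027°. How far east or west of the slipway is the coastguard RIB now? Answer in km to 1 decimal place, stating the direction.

Leg 1 (328°, 6.8 km): east 6.8 sin 328° = -3.60, north 6.8 cos 328° = 5.77
Leg 2 (171°, 37.1 km): east 37.1 sin 171° = 5.80, north 37.1 cos 171° = -36.64
Leg 3 (204°, 28.0 km): east 28.0 sin 204° = -11.39, north 28.0 cos 204° = -25.58
Leg 4 (027°, 34.7 km): east 34.7 sin 27° = 15.75, north 34.7 cos 27° = 30.92
Net east component: 6.57 km.

6.6 km east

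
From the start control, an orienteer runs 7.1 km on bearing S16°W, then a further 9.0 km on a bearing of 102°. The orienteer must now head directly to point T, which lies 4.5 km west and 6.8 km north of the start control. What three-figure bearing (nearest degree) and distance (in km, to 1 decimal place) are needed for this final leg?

Leg 1 (S16°W, 7.1 km): east 7.1 sin 196° = -1.96, north 7.1 cos 196° = -6.82
Leg 2 (102°, 9.0 km): east 9.0 sin 102° = 8.80, north 9.0 cos 102° = -1.87
Current position: (6.85, -8.70). Target: (-4.5, 6.8). Remaining: Δeast = -11.35, Δnorth = 15.50.
Bearing = atan2(-11.35, 15.50) mod 360° = 323.79°; distance = √((-11.35)² + (15.50)²) = 19.206 km.

324°, 19.2 km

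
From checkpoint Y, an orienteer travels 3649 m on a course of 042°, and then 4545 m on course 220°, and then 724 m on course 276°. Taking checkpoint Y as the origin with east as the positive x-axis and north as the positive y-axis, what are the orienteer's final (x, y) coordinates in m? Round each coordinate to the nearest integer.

(-1200, -694)

Leg 1 (042°, 3649 m): east 3649 sin 42° = 2441.66, north 3649 cos 42° = 2711.74
Leg 2 (220°, 4545 m): east 4545 sin 220° = -2921.47, north 4545 cos 220° = -3481.67
Leg 3 (276°, 724 m): east 724 sin 276° = -720.03, north 724 cos 276° = 75.68
Summing: -1199.85 m east, -694.26 m north → (-1200, -694).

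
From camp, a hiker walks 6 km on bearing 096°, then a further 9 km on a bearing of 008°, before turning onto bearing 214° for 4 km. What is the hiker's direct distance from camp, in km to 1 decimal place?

7.0 km

Leg 1 (096°, 6 km): east 6 sin 96° = 5.97, north 6 cos 96° = -0.63
Leg 2 (008°, 9 km): east 9 sin 8° = 1.25, north 9 cos 8° = 8.91
Leg 3 (214°, 4 km): east 4 sin 214° = -2.24, north 4 cos 214° = -3.32
Net: 4.98 east, 4.97 north. Distance = √((4.98)² + (4.97)²) = 7.037 km.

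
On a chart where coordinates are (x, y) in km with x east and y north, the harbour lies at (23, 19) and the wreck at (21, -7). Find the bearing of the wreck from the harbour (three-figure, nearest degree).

Δeast = 21 − 23 = -2.00; Δnorth = -7 − 19 = -26.00.
Bearing = atan2(Δeast, Δnorth) mod 360° = 184.40° ≈ 184°.

184°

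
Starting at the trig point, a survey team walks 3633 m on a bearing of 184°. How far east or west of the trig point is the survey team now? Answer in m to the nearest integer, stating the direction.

253 m west

Leg 1 (184°, 3633 m): east 3633 sin 184° = -253.43, north 3633 cos 184° = -3624.15
Net east component: -253.43 m.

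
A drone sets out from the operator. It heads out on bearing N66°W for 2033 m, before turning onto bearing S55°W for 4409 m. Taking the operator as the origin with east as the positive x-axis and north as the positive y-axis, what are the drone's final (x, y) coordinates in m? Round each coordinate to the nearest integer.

(-5469, -1702)

Leg 1 (N66°W, 2033 m): east 2033 sin 294° = -1857.24, north 2033 cos 294° = 826.90
Leg 2 (S55°W, 4409 m): east 4409 sin 235° = -3611.64, north 4409 cos 235° = -2528.90
Summing: -5468.88 m east, -1702.00 m north → (-5469, -1702).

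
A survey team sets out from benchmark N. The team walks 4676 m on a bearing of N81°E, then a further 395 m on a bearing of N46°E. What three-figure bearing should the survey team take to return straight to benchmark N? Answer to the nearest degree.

Leg 1 (N81°E, 4676 m): east 4676 sin 81° = 4618.43, north 4676 cos 81° = 731.49
Leg 2 (N46°E, 395 m): east 395 sin 46° = 284.14, north 395 cos 46° = 274.39
Net displacement: 4902.57 east, 1005.88 north. Direction back to start is (-4902.57, -1005.88): bearing = atan2(-4902.57, -1005.88) mod 360° = 258.41° ≈ 258°.

258°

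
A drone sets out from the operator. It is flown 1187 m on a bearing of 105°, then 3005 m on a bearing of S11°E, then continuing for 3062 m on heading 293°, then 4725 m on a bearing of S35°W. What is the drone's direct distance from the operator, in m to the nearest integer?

7049 m

Leg 1 (105°, 1187 m): east 1187 sin 105° = 1146.55, north 1187 cos 105° = -307.22
Leg 2 (S11°E, 3005 m): east 3005 sin 169° = 573.38, north 3005 cos 169° = -2949.79
Leg 3 (293°, 3062 m): east 3062 sin 293° = -2818.59, north 3062 cos 293° = 1196.42
Leg 4 (S35°W, 4725 m): east 4725 sin 215° = -2710.15, north 4725 cos 215° = -3870.49
Net: -3808.80 east, -5931.08 north. Distance = √((-3808.80)² + (-5931.08)²) = 7048.737 m.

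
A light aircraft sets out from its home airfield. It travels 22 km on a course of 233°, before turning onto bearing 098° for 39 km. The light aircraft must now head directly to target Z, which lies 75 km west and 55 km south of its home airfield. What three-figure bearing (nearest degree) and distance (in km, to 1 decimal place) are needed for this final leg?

Leg 1 (233°, 22 km): east 22 sin 233° = -17.57, north 22 cos 233° = -13.24
Leg 2 (098°, 39 km): east 39 sin 98° = 38.62, north 39 cos 98° = -5.43
Current position: (21.05, -18.67). Target: (-75, -55). Remaining: Δeast = -96.05, Δnorth = -36.33.
Bearing = atan2(-96.05, -36.33) mod 360° = 249.28°; distance = √((-96.05)² + (-36.33)²) = 102.692 km.

249°, 102.7 km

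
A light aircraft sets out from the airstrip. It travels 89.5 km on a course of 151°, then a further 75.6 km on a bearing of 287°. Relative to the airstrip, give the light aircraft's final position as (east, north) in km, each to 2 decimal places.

Leg 1 (151°, 89.5 km): east 89.5 sin 151° = 43.39, north 89.5 cos 151° = -78.28
Leg 2 (287°, 75.6 km): east 75.6 sin 287° = -72.30, north 75.6 cos 287° = 22.10
Summing: -28.91 km east, -56.18 km north → (-28.91, -56.18).

(-28.91, -56.18)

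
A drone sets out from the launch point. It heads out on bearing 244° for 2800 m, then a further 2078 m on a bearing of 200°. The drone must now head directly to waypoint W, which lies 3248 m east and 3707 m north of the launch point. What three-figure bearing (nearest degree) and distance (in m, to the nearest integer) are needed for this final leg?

043°, 9453 m

Leg 1 (244°, 2800 m): east 2800 sin 244° = -2516.62, north 2800 cos 244° = -1227.44
Leg 2 (200°, 2078 m): east 2078 sin 200° = -710.72, north 2078 cos 200° = -1952.68
Current position: (-3227.34, -3180.12). Target: (3248, 3707). Remaining: Δeast = 6475.34, Δnorth = 6887.12.
Bearing = atan2(6475.34, 6887.12) mod 360° = 43.23°; distance = √((6475.34)² + (6887.12)²) = 9453.173 m.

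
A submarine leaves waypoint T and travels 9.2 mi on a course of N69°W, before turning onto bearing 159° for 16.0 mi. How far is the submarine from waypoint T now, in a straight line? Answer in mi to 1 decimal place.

12.0 mi

Leg 1 (N69°W, 9.2 mi): east 9.2 sin 291° = -8.59, north 9.2 cos 291° = 3.30
Leg 2 (159°, 16.0 mi): east 16.0 sin 159° = 5.73, north 16.0 cos 159° = -14.94
Net: -2.86 east, -11.64 north. Distance = √((-2.86)² + (-11.64)²) = 11.985 mi.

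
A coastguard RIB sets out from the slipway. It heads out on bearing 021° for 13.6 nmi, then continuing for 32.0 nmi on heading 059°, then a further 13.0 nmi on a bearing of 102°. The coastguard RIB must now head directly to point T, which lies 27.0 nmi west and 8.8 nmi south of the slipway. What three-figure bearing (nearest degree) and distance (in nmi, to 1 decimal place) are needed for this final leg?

244°, 80.2 nmi

Leg 1 (021°, 13.6 nmi): east 13.6 sin 21° = 4.87, north 13.6 cos 21° = 12.70
Leg 2 (059°, 32.0 nmi): east 32.0 sin 59° = 27.43, north 32.0 cos 59° = 16.48
Leg 3 (102°, 13.0 nmi): east 13.0 sin 102° = 12.72, north 13.0 cos 102° = -2.70
Current position: (45.02, 26.48). Target: (-27.0, -8.8). Remaining: Δeast = -72.02, Δnorth = -35.28.
Bearing = atan2(-72.02, -35.28) mod 360° = 243.90°; distance = √((-72.02)² + (-35.28)²) = 80.194 nmi.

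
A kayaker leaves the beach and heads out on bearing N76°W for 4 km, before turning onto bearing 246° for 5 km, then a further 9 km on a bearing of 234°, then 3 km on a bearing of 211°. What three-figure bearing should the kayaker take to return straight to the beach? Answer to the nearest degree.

Leg 1 (N76°W, 4 km): east 4 sin 284° = -3.88, north 4 cos 284° = 0.97
Leg 2 (246°, 5 km): east 5 sin 246° = -4.57, north 5 cos 246° = -2.03
Leg 3 (234°, 9 km): east 9 sin 234° = -7.28, north 9 cos 234° = -5.29
Leg 4 (211°, 3 km): east 3 sin 211° = -1.55, north 3 cos 211° = -2.57
Net displacement: -17.28 east, -8.93 north. Direction back to start is (17.28, 8.93): bearing = atan2(17.28, 8.93) mod 360° = 62.67° ≈ 063°.

063°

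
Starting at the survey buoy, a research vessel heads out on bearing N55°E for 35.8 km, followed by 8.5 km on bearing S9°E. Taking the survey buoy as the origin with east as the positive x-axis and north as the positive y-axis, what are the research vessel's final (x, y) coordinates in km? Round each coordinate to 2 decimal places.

Leg 1 (N55°E, 35.8 km): east 35.8 sin 55° = 29.33, north 35.8 cos 55° = 20.53
Leg 2 (S9°E, 8.5 km): east 8.5 sin 171° = 1.33, north 8.5 cos 171° = -8.40
Summing: 30.66 km east, 12.14 km north → (30.66, 12.14).

(30.66, 12.14)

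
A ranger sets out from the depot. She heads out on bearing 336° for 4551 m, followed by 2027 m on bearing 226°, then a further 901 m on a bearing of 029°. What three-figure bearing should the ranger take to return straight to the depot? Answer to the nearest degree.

Leg 1 (336°, 4551 m): east 4551 sin 336° = -1851.06, north 4551 cos 336° = 4157.55
Leg 2 (226°, 2027 m): east 2027 sin 226° = -1458.10, north 2027 cos 226° = -1408.07
Leg 3 (029°, 901 m): east 901 sin 29° = 436.81, north 901 cos 29° = 788.03
Net displacement: -2872.35 east, 3537.51 north. Direction back to start is (2872.35, -3537.51): bearing = atan2(2872.35, -3537.51) mod 360° = 140.92° ≈ 141°.

141°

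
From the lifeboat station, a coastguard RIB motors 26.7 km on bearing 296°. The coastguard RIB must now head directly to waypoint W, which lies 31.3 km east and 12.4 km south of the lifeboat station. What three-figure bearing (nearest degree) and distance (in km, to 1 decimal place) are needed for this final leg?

Leg 1 (296°, 26.7 km): east 26.7 sin 296° = -24.00, north 26.7 cos 296° = 11.70
Current position: (-24.00, 11.70). Target: (31.3, -12.4). Remaining: Δeast = 55.30, Δnorth = -24.10.
Bearing = atan2(55.30, -24.10) mod 360° = 113.55°; distance = √((55.30)² + (-24.10)²) = 60.323 km.

114°, 60.3 km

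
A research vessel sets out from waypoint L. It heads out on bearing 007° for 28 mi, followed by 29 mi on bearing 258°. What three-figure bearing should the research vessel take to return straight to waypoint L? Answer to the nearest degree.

131°

Leg 1 (007°, 28 mi): east 28 sin 7° = 3.41, north 28 cos 7° = 27.79
Leg 2 (258°, 29 mi): east 29 sin 258° = -28.37, north 29 cos 258° = -6.03
Net displacement: -24.95 east, 21.76 north. Direction back to start is (24.95, -21.76): bearing = atan2(24.95, -21.76) mod 360° = 131.09° ≈ 131°.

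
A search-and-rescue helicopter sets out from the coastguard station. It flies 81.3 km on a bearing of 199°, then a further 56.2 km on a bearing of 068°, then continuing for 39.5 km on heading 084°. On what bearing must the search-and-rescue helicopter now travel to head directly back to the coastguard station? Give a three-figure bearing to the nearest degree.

309°

Leg 1 (199°, 81.3 km): east 81.3 sin 199° = -26.47, north 81.3 cos 199° = -76.87
Leg 2 (068°, 56.2 km): east 56.2 sin 68° = 52.11, north 56.2 cos 68° = 21.05
Leg 3 (084°, 39.5 km): east 39.5 sin 84° = 39.28, north 39.5 cos 84° = 4.13
Net displacement: 64.92 east, -51.69 north. Direction back to start is (-64.92, 51.69): bearing = atan2(-64.92, 51.69) mod 360° = 308.53° ≈ 309°.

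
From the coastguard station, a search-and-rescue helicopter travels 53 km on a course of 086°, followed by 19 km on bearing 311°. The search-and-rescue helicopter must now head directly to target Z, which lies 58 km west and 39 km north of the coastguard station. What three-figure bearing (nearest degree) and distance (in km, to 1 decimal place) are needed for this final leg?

Leg 1 (086°, 53 km): east 53 sin 86° = 52.87, north 53 cos 86° = 3.70
Leg 2 (311°, 19 km): east 19 sin 311° = -14.34, north 19 cos 311° = 12.47
Current position: (38.53, 16.16). Target: (-58, 39). Remaining: Δeast = -96.53, Δnorth = 22.84.
Bearing = atan2(-96.53, 22.84) mod 360° = 283.31°; distance = √((-96.53)² + (22.84)²) = 99.196 km.

283°, 99.2 km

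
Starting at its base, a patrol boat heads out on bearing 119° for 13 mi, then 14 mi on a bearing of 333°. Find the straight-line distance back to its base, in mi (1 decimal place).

8.0 mi

Leg 1 (119°, 13 mi): east 13 sin 119° = 11.37, north 13 cos 119° = -6.30
Leg 2 (333°, 14 mi): east 14 sin 333° = -6.36, north 14 cos 333° = 12.47
Net: 5.01 east, 6.17 north. Distance = √((5.01)² + (6.17)²) = 7.952 mi.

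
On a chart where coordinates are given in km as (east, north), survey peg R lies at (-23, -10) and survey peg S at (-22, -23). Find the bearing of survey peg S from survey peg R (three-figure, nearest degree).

Δeast = -22 − -23 = 1.00; Δnorth = -23 − -10 = -13.00.
Bearing = atan2(Δeast, Δnorth) mod 360° = 175.60° ≈ 176°.

176°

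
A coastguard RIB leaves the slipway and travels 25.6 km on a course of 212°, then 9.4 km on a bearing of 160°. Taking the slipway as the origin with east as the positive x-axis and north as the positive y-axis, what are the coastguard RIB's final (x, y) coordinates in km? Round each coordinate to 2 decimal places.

(-10.35, -30.54)

Leg 1 (212°, 25.6 km): east 25.6 sin 212° = -13.57, north 25.6 cos 212° = -21.71
Leg 2 (160°, 9.4 km): east 9.4 sin 160° = 3.21, north 9.4 cos 160° = -8.83
Summing: -10.35 km east, -30.54 km north → (-10.35, -30.54).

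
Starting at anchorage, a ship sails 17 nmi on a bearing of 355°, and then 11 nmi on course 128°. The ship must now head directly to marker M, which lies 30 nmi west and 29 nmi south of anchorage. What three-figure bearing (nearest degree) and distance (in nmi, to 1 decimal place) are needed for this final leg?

Leg 1 (355°, 17 nmi): east 17 sin 355° = -1.48, north 17 cos 355° = 16.94
Leg 2 (128°, 11 nmi): east 11 sin 128° = 8.67, north 11 cos 128° = -6.77
Current position: (7.19, 10.16). Target: (-30, -29). Remaining: Δeast = -37.19, Δnorth = -39.16.
Bearing = atan2(-37.19, -39.16) mod 360° = 223.52°; distance = √((-37.19)² + (-39.16)²) = 54.005 nmi.

224°, 54.0 nmi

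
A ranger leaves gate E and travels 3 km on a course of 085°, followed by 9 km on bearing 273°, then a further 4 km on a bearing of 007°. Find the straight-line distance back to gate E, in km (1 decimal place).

Leg 1 (085°, 3 km): east 3 sin 85° = 2.99, north 3 cos 85° = 0.26
Leg 2 (273°, 9 km): east 9 sin 273° = -8.99, north 9 cos 273° = 0.47
Leg 3 (007°, 4 km): east 4 sin 7° = 0.49, north 4 cos 7° = 3.97
Net: -5.51 east, 4.70 north. Distance = √((-5.51)² + (4.70)²) = 7.245 km.

7.2 km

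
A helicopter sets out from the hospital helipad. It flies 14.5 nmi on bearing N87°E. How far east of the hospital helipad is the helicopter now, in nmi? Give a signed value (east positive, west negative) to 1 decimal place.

Leg 1 (N87°E, 14.5 nmi): east 14.5 sin 87° = 14.48, north 14.5 cos 87° = 0.76
Net east component: 14.48 nmi.

14.5 nmi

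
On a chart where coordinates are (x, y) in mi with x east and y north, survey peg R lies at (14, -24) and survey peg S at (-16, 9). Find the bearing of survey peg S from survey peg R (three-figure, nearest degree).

318°

Δeast = -16 − 14 = -30.00; Δnorth = 9 − -24 = 33.00.
Bearing = atan2(Δeast, Δnorth) mod 360° = 317.73° ≈ 318°.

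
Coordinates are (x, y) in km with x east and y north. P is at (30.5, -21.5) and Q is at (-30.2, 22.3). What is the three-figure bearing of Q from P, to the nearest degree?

Δeast = -30.2 − 30.5 = -60.70; Δnorth = 22.3 − -21.5 = 43.80.
Bearing = atan2(Δeast, Δnorth) mod 360° = 305.81° ≈ 306°.

306°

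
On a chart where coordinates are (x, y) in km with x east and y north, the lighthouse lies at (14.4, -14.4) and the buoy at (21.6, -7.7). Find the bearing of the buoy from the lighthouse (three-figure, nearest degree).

047°

Δeast = 21.6 − 14.4 = 7.20; Δnorth = -7.7 − -14.4 = 6.70.
Bearing = atan2(Δeast, Δnorth) mod 360° = 47.06° ≈ 047°.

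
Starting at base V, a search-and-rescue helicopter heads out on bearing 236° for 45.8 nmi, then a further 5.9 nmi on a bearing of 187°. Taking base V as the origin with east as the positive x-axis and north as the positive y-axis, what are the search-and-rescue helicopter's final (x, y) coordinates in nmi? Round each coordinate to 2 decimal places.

Leg 1 (236°, 45.8 nmi): east 45.8 sin 236° = -37.97, north 45.8 cos 236° = -25.61
Leg 2 (187°, 5.9 nmi): east 5.9 sin 187° = -0.72, north 5.9 cos 187° = -5.86
Summing: -38.69 nmi east, -31.47 nmi north → (-38.69, -31.47).

(-38.69, -31.47)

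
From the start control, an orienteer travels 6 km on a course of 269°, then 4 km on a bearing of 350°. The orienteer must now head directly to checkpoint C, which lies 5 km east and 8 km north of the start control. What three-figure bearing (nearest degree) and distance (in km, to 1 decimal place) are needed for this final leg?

070°, 12.4 km

Leg 1 (269°, 6 km): east 6 sin 269° = -6.00, north 6 cos 269° = -0.10
Leg 2 (350°, 4 km): east 4 sin 350° = -0.69, north 4 cos 350° = 3.94
Current position: (-6.69, 3.83). Target: (5, 8). Remaining: Δeast = 11.69, Δnorth = 4.17.
Bearing = atan2(11.69, 4.17) mod 360° = 70.39°; distance = √((11.69)² + (4.17)²) = 12.413 km.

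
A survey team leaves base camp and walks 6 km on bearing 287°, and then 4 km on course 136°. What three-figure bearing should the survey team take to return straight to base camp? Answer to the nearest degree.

069°

Leg 1 (287°, 6 km): east 6 sin 287° = -5.74, north 6 cos 287° = 1.75
Leg 2 (136°, 4 km): east 4 sin 136° = 2.78, north 4 cos 136° = -2.88
Net displacement: -2.96 east, -1.12 north. Direction back to start is (2.96, 1.12): bearing = atan2(2.96, 1.12) mod 360° = 69.22° ≈ 069°.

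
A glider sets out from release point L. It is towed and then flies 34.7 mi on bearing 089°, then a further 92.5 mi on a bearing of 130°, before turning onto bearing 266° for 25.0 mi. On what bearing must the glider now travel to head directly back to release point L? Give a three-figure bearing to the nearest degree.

307°

Leg 1 (089°, 34.7 mi): east 34.7 sin 89° = 34.69, north 34.7 cos 89° = 0.61
Leg 2 (130°, 92.5 mi): east 92.5 sin 130° = 70.86, north 92.5 cos 130° = -59.46
Leg 3 (266°, 25.0 mi): east 25.0 sin 266° = -24.94, north 25.0 cos 266° = -1.74
Net displacement: 80.61 east, -60.60 north. Direction back to start is (-80.61, 60.60): bearing = atan2(-80.61, 60.60) mod 360° = 306.93° ≈ 307°.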